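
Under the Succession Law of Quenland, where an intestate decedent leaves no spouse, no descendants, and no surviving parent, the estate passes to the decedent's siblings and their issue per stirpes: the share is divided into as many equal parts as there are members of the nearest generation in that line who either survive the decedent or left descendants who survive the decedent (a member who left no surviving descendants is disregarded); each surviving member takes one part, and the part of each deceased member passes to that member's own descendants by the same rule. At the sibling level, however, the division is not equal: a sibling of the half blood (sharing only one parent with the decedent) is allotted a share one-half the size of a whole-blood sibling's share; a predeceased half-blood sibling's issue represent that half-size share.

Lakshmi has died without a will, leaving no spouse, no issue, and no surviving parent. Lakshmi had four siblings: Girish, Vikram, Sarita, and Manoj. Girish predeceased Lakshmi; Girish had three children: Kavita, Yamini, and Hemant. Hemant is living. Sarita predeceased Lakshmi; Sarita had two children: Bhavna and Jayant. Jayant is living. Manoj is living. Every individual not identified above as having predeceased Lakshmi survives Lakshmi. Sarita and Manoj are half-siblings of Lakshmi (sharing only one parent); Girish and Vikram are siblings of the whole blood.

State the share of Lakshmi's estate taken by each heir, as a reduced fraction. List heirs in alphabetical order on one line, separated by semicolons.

Bhavna 1/12; Hemant 1/9; Jayant 1/12; Kavita 1/9; Manoj 1/6; Vikram 1/3; Yamini 1/9

No spouse, descendants, or parent survives, so the estate passes to Lakshmi's siblings per stirpes.
Half-blood siblings count for one-half the weight of whole-blood siblings at the initial division.
Dividing 1 in proportion to weights (total weight 3): Girish (weight 1) → 1/3; Vikram (weight 1) → 1/3; Sarita (weight 1/2) → 1/6; Manoj (weight 1/2) → 1/6.
Girish predeceased; the 1/3 allotted to Girish's branch passes to Girish's issue by representation.
The 1/3 is divided into 3 equal shares of 1/9 among Kavita, Yamini, Hemant.
Kavita is living and takes 1/9.
Yamini is living and takes 1/9.
Hemant is living and takes 1/9.
Vikram is living and takes 1/3.
Sarita predeceased; the 1/6 allotted to Sarita's branch passes to Sarita's issue by representation.
The 1/6 is divided into 2 equal shares of 1/12 among Bhavna, Jayant.
Bhavna is living and takes 1/12.
Jayant is living and takes 1/12.
Manoj is living and takes 1/6.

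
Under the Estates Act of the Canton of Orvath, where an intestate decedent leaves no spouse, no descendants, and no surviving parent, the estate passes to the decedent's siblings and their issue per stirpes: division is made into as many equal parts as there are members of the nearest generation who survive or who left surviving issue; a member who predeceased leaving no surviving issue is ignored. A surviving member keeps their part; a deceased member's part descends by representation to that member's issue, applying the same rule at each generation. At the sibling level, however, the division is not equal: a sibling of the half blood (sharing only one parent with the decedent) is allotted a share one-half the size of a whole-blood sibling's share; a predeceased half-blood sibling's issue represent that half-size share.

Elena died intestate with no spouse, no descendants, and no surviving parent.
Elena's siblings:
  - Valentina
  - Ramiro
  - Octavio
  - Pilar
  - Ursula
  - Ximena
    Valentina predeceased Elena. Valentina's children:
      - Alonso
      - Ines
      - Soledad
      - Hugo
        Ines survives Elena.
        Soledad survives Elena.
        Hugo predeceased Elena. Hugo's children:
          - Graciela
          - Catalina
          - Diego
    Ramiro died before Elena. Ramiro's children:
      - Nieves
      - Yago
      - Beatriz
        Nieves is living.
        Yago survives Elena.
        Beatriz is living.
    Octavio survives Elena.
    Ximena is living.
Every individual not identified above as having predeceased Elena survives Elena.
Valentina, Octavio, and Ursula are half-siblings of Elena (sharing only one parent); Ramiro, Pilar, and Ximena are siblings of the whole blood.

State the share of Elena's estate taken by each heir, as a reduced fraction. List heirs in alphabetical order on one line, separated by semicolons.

No spouse, descendants, or parent survives, so the estate passes to Elena's siblings per stirpes.
Half-blood siblings count for one-half the weight of whole-blood siblings at the initial division.
Dividing 1 in proportion to weights (total weight 9/2): Valentina (weight 1/2) → 1/9; Ramiro (weight 1) → 2/9; Octavio (weight 1/2) → 1/9; Pilar (weight 1) → 2/9; Ursula (weight 1/2) → 1/9; Ximena (weight 1) → 2/9.
Valentina predeceased; the 1/9 allotted to Valentina's branch passes to Valentina's issue by representation.
The 1/9 is divided into 4 equal shares of 1/36 among Alonso, Ines, Soledad, Hugo.
Alonso is living and takes 1/36.
Ines is living and takes 1/36.
Soledad is living and takes 1/36.
Hugo predeceased; the 1/36 allotted to Hugo's branch passes to Hugo's issue by representation.
The 1/36 is divided into 3 equal shares of 1/108 among Graciela, Catalina, Diego.
Graciela is living and takes 1/108.
Catalina is living and takes 1/108.
Diego is living and takes 1/108.
Ramiro predeceased; the 2/9 allotted to Ramiro's branch passes to Ramiro's issue by representation.
The 2/9 is divided into 3 equal shares of 2/27 among Nieves, Yago, Beatriz.
Nieves is living and takes 2/27.
Yago is living and takes 2/27.
Beatriz is living and takes 2/27.
Octavio is living and takes 1/9.
Pilar is living and takes 2/9.
Ursula is living and takes 1/9.
Ximena is living and takes 2/9.

Alonso 1/36; Beatriz 2/27; Catalina 1/108; Diego 1/108; Graciela 1/108; Ines 1/36; Nieves 2/27; Octavio 1/9; Pilar 2/9; Soledad 1/36; Ursula 1/9; Ximena 2/9; Yago 2/27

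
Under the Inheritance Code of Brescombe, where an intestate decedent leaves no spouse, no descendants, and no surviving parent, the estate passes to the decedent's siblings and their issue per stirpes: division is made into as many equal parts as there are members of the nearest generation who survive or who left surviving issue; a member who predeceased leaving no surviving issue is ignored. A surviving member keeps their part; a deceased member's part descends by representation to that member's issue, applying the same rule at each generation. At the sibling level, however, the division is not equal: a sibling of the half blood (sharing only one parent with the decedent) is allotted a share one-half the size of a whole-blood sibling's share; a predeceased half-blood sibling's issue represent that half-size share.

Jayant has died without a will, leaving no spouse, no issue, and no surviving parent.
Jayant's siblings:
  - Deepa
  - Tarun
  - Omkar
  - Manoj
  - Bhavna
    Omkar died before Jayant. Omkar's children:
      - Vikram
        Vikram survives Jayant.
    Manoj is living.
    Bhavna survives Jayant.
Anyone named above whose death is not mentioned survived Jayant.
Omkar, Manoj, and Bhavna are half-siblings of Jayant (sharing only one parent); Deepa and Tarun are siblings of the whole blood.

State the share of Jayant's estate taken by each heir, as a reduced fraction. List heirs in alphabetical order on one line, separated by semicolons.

Bhavna 1/7; Deepa 2/7; Manoj 1/7; Tarun 2/7; Vikram 1/7

No spouse, descendants, or parent survives, so the estate passes to Jayant's siblings per stirpes.
Half-blood siblings count for one-half the weight of whole-blood siblings at the initial division.
Dividing 1 in proportion to weights (total weight 7/2): Deepa (weight 1) → 2/7; Tarun (weight 1) → 2/7; Omkar (weight 1/2) → 1/7; Manoj (weight 1/2) → 1/7; Bhavna (weight 1/2) → 1/7.
Deepa is living and takes 2/7.
Tarun is living and takes 2/7.
Omkar predeceased; the 1/7 allotted to Omkar's branch passes to Omkar's issue by representation.
Vikram is the sole taker at this level and receives the full 1/7.
Manoj is living and takes 1/7.
Bhavna is living and takes 1/7.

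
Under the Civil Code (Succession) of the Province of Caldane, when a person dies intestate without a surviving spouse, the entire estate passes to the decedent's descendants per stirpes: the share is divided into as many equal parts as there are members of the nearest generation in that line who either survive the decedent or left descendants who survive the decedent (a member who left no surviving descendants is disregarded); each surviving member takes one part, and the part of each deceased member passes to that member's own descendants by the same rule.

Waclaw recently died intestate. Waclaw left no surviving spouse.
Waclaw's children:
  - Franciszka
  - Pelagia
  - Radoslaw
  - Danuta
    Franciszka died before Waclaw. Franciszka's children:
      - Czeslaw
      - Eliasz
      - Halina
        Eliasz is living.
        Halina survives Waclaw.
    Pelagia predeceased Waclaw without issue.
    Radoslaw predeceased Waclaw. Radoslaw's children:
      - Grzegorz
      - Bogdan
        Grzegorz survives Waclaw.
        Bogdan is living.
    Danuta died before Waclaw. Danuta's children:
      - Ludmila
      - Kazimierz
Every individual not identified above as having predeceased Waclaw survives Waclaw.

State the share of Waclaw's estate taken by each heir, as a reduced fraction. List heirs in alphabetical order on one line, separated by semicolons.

Bogdan 1/6; Czeslaw 1/9; Eliasz 1/9; Grzegorz 1/6; Halina 1/9; Kazimierz 1/6; Ludmila 1/6

There is no surviving spouse, so the entire estate passes to Waclaw's descendants per stirpes.
Pelagia left no surviving issue, so that branch lapses and is disregarded.
The estate is divided into 3 equal shares of 1/3 among Franciszka, Radoslaw, Danuta.
Franciszka predeceased; the 1/3 allotted to Franciszka's branch passes to Franciszka's issue by representation.
The 1/3 is divided into 3 equal shares of 1/9 among Czeslaw, Eliasz, Halina.
Czeslaw is living and takes 1/9.
Eliasz is living and takes 1/9.
Halina is living and takes 1/9.
Radoslaw predeceased; the 1/3 allotted to Radoslaw's branch passes to Radoslaw's issue by representation.
The 1/3 is divided into 2 equal shares of 1/6 among Grzegorz, Bogdan.
Grzegorz is living and takes 1/6.
Bogdan is living and takes 1/6.
Danuta predeceased; the 1/3 allotted to Danuta's branch passes to Danuta's issue by representation.
The 1/3 is divided into 2 equal shares of 1/6 among Ludmila, Kazimierz.
Ludmila is living and takes 1/6.
Kazimierz is living and takes 1/6.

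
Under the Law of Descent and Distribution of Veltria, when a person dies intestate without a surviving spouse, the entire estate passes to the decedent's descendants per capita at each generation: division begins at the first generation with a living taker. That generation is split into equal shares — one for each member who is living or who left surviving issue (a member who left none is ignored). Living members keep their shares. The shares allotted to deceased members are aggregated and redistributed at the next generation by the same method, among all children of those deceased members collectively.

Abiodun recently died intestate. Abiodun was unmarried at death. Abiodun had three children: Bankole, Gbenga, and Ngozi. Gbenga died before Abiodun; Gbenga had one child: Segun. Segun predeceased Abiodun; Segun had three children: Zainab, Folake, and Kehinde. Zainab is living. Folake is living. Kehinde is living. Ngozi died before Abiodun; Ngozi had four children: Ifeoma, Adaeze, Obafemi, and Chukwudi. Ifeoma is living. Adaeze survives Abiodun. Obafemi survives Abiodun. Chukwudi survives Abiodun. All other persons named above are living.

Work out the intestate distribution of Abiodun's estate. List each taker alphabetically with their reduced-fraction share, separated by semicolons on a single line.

Adaeze 2/15; Bankole 1/3; Chukwudi 2/15; Folake 2/45; Ifeoma 2/15; Kehinde 2/45; Obafemi 2/15; Zainab 2/45

There is no surviving spouse, so the entire estate passes to Abiodun's descendants per capita at each generation.
At generation 1 (Bankole, Gbenga, Ngozi) there are 3 shares of (1)/3 = 1/3 each.
Living: Bankole — each takes 1/3.
Deceased: Gbenga and Ngozi. Their combined 2/3 is pooled and carried to generation 2.
At generation 2 (Segun, Ifeoma, Adaeze, Obafemi, Chukwudi) there are 5 shares of (2/3)/5 = 2/15 each.
Living: Ifeoma, Adaeze, Obafemi, and Chukwudi — each takes 2/15.
Deceased: Segun. That 2/15 share is carried to generation 3.
At generation 3 (Zainab, Folake, Kehinde) there are 3 shares of (2/15)/3 = 2/45 each.
Living: Zainab, Folake, and Kehinde — each takes 2/45.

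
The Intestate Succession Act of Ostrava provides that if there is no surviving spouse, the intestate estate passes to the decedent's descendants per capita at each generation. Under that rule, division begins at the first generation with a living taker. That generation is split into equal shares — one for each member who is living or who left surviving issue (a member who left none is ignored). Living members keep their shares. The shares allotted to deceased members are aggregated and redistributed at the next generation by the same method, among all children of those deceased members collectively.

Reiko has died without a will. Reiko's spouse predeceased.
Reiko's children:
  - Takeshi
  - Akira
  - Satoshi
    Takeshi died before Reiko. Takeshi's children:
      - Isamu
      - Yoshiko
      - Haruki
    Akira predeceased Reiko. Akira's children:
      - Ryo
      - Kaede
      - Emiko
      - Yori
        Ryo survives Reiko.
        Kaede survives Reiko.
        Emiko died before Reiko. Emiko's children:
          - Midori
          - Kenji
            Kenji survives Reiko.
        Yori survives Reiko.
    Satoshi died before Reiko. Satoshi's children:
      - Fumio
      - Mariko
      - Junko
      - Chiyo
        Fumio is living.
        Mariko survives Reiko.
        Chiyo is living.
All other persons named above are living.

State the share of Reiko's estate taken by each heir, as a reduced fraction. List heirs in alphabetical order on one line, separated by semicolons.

Chiyo 1/11; Fumio 1/11; Haruki 1/11; Isamu 1/11; Junko 1/11; Kaede 1/11; Kenji 1/22; Mariko 1/11; Midori 1/22; Ryo 1/11; Yori 1/11; Yoshiko 1/11

There is no surviving spouse, so the entire estate passes to Reiko's descendants per capita at each generation.
No one at generation 1 (Takeshi, Akira, Satoshi) is living; moving to the next generation.
At generation 2 (Isamu, Yoshiko, Haruki, Ryo, Kaede, Emiko, Yori, Fumio, Mariko, Junko, Chiyo) there are 11 shares of (1)/11 = 1/11 each.
Living: Isamu, Yoshiko, Haruki, Ryo, Kaede, Yori, Fumio, Mariko, Junko, and Chiyo — each takes 1/11.
Deceased: Emiko. That 1/11 share is carried to generation 3.
At generation 3 (Midori, Kenji) there are 2 shares of (1/11)/2 = 1/22 each.
Living: Midori and Kenji — each takes 1/22.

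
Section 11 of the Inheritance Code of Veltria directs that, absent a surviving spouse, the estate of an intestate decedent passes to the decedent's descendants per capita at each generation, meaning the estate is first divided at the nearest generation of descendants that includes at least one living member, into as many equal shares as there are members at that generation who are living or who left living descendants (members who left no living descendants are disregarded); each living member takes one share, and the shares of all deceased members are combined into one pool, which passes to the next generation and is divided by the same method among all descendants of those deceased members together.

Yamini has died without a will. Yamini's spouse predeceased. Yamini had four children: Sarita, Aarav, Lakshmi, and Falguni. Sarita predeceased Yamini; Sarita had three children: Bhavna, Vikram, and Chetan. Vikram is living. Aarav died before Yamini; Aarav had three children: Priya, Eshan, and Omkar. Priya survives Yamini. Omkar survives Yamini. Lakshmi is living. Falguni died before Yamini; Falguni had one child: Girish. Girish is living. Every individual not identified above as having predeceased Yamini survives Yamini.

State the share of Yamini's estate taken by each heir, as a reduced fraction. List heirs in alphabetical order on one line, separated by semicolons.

There is no surviving spouse, so the entire estate passes to Yamini's descendants per capita at each generation.
At generation 1 (Sarita, Aarav, Lakshmi, Falguni) there are 4 shares of (1)/4 = 1/4 each.
Living: Lakshmi — each takes 1/4.
Deceased: Sarita, Aarav, and Falguni. Their combined 3/4 is pooled and carried to generation 2.
At generation 2 (Bhavna, Vikram, Chetan, Priya, Eshan, Omkar, Girish) there are 7 shares of (3/4)/7 = 3/28 each.
Living: Bhavna, Vikram, Chetan, Priya, Eshan, Omkar, and Girish — each takes 3/28.

Bhavna 3/28; Chetan 3/28; Eshan 3/28; Girish 3/28; Lakshmi 1/4; Omkar 3/28; Priya 3/28; Vikram 3/28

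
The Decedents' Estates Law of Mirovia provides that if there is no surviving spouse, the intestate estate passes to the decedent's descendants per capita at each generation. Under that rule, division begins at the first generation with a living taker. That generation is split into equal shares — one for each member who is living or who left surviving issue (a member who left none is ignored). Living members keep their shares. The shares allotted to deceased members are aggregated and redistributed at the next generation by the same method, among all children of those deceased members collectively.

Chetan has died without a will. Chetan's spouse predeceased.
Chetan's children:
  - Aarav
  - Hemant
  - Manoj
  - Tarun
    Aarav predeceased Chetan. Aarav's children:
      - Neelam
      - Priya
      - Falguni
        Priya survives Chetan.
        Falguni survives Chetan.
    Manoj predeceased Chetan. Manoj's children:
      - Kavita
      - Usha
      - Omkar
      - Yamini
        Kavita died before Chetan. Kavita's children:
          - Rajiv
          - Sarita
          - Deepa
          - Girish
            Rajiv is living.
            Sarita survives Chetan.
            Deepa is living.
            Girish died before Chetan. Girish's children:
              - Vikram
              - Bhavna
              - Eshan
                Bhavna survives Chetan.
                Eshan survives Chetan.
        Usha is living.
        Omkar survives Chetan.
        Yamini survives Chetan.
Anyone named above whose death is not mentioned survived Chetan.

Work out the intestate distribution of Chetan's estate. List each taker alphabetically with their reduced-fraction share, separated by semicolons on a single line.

Bhavna 1/168; Deepa 1/56; Eshan 1/168; Falguni 1/14; Hemant 1/4; Neelam 1/14; Omkar 1/14; Priya 1/14; Rajiv 1/56; Sarita 1/56; Tarun 1/4; Usha 1/14; Vikram 1/168; Yamini 1/14

There is no surviving spouse, so the entire estate passes to Chetan's descendants per capita at each generation.
At generation 1 (Aarav, Hemant, Manoj, Tarun) there are 4 shares of (1)/4 = 1/4 each.
Living: Hemant and Tarun — each takes 1/4.
Deceased: Aarav and Manoj. Their combined 1/2 is pooled and carried to generation 2.
At generation 2 (Neelam, Priya, Falguni, Kavita, Usha, Omkar, Yamini) there are 7 shares of (1/2)/7 = 1/14 each.
Living: Neelam, Priya, Falguni, Usha, Omkar, and Yamini — each takes 1/14.
Deceased: Kavita. That 1/14 share is carried to generation 3.
At generation 3 (Rajiv, Sarita, Deepa, Girish) there are 4 shares of (1/14)/4 = 1/56 each.
Living: Rajiv, Sarita, and Deepa — each takes 1/56.
Deceased: Girish. That 1/56 share is carried to generation 4.
At generation 4 (Vikram, Bhavna, Eshan) there are 3 shares of (1/56)/3 = 1/168 each.
Living: Vikram, Bhavna, and Eshan — each takes 1/168.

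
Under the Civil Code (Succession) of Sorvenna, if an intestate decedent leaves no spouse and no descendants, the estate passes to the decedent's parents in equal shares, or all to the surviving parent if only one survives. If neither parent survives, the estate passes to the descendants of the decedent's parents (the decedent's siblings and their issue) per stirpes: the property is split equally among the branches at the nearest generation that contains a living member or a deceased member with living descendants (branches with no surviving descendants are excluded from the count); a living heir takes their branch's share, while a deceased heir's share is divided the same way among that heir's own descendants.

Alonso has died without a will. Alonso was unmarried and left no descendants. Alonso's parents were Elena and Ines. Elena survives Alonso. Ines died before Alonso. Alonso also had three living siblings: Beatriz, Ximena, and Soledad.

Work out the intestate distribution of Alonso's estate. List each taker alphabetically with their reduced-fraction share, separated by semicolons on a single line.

Only one parent, Elena, survives, so Elena takes the entire estate. The siblings take nothing because a surviving parent has priority.

Elena 1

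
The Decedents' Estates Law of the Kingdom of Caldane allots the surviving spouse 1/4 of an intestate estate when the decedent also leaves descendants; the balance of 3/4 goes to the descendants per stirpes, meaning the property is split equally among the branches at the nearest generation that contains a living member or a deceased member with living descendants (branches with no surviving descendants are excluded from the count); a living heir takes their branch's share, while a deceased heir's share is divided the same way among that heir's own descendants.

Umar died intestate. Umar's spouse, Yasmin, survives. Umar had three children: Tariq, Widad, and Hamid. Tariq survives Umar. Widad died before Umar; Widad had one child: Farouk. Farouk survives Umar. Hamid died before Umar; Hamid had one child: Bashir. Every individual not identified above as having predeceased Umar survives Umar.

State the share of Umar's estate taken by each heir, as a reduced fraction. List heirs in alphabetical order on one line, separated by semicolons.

Yasmin, as surviving spouse, takes 1/4.
The remaining 3/4 passes to Umar's descendants per stirpes.
The 3/4 is divided into 3 equal shares of 1/4 among Tariq, Widad, Hamid.
Tariq is living and takes 1/4.
Widad predeceased; the 1/4 allotted to Widad's branch passes to Widad's issue by representation.
Farouk is the sole taker at this level and receives the full 1/4.
Hamid predeceased; the 1/4 allotted to Hamid's branch passes to Hamid's issue by representation.
Bashir is the sole taker at this level and receives the full 1/4.

Bashir 1/4; Farouk 1/4; Tariq 1/4; Yasmin 1/4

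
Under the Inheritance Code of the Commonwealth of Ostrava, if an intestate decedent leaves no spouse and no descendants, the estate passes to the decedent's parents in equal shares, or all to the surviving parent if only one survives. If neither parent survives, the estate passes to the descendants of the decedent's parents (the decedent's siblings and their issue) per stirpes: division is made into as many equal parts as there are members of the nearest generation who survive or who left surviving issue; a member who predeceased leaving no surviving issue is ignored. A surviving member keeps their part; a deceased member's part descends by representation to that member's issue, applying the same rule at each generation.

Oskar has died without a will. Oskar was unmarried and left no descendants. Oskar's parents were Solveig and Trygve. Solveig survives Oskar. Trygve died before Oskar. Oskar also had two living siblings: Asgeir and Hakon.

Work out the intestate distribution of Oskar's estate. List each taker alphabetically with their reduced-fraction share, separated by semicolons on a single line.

Solveig 1

Only one parent, Solveig, survives, so Solveig takes the entire estate. The siblings take nothing because a surviving parent has priority.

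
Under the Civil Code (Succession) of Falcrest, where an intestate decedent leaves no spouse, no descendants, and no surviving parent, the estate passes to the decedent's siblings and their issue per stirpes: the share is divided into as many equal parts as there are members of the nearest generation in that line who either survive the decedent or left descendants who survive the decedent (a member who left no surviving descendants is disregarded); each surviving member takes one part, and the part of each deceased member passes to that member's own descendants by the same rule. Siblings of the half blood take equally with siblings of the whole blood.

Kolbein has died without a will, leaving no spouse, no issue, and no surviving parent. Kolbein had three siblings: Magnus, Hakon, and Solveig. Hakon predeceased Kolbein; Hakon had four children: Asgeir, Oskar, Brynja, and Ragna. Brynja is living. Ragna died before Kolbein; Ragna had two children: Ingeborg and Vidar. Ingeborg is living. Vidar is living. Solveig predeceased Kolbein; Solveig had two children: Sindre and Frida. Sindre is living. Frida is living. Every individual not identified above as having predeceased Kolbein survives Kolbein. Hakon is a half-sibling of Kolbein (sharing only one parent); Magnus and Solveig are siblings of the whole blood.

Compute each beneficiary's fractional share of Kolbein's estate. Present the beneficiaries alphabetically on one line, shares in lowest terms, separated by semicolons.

No spouse, descendants, or parent survives, so the estate passes to Kolbein's siblings per stirpes.
Half-blood and whole-blood siblings take equally under the stated rule.
The estate is divided into 3 equal shares of 1/3 among Magnus, Hakon, Solveig.
Magnus is living and takes 1/3.
Hakon predeceased; the 1/3 allotted to Hakon's branch passes to Hakon's issue by representation.
The 1/3 is divided into 4 equal shares of 1/12 among Asgeir, Oskar, Brynja, Ragna.
Asgeir is living and takes 1/12.
Oskar is living and takes 1/12.
Brynja is living and takes 1/12.
Ragna predeceased; the 1/12 allotted to Ragna's branch passes to Ragna's issue by representation.
The 1/12 is divided into 2 equal shares of 1/24 among Ingeborg, Vidar.
Ingeborg is living and takes 1/24.
Vidar is living and takes 1/24.
Solveig predeceased; the 1/3 allotted to Solveig's branch passes to Solveig's issue by representation.
The 1/3 is divided into 2 equal shares of 1/6 among Sindre, Frida.
Sindre is living and takes 1/6.
Frida is living and takes 1/6.

Asgeir 1/12; Brynja 1/12; Frida 1/6; Ingeborg 1/24; Magnus 1/3; Oskar 1/12; Sindre 1/6; Vidar 1/24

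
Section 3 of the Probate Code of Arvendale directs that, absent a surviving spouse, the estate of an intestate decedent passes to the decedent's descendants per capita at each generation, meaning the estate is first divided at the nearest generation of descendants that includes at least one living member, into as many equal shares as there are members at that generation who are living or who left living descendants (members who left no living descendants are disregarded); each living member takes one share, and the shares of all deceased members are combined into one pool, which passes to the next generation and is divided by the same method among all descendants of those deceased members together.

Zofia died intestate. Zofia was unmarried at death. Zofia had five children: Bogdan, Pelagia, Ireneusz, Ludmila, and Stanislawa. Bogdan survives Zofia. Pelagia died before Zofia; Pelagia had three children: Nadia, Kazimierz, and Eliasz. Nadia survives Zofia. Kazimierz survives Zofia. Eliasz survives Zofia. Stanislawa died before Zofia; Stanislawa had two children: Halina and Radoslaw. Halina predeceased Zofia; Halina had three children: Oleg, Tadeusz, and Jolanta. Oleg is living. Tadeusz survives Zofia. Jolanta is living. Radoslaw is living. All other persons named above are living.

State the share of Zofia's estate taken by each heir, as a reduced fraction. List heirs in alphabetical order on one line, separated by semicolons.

Bogdan 1/5; Eliasz 2/25; Ireneusz 1/5; Jolanta 2/75; Kazimierz 2/25; Ludmila 1/5; Nadia 2/25; Oleg 2/75; Radoslaw 2/25; Tadeusz 2/75

There is no surviving spouse, so the entire estate passes to Zofia's descendants per capita at each generation.
At generation 1 (Bogdan, Pelagia, Ireneusz, Ludmila, Stanislawa) there are 5 shares of (1)/5 = 1/5 each.
Living: Bogdan, Ireneusz, and Ludmila — each takes 1/5.
Deceased: Pelagia and Stanislawa. Their combined 2/5 is pooled and carried to generation 2.
At generation 2 (Nadia, Kazimierz, Eliasz, Halina, Radoslaw) there are 5 shares of (2/5)/5 = 2/25 each.
Living: Nadia, Kazimierz, Eliasz, and Radoslaw — each takes 2/25.
Deceased: Halina. That 2/25 share is carried to generation 3.
At generation 3 (Oleg, Tadeusz, Jolanta) there are 3 shares of (2/25)/3 = 2/75 each.
Living: Oleg, Tadeusz, and Jolanta — each takes 2/75.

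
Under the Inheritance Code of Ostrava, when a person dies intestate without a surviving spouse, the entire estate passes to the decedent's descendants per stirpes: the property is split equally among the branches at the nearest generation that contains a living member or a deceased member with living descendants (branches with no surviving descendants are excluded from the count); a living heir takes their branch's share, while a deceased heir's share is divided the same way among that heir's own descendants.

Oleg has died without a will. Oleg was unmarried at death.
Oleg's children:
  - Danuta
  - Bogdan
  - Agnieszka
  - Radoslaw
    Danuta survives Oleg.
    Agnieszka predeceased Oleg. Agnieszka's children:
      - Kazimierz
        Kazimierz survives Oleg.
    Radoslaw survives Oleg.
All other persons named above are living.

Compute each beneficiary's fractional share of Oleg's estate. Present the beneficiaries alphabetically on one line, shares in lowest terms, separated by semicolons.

There is no surviving spouse, so the entire estate passes to Oleg's descendants per stirpes.
The estate is divided into 4 equal shares of 1/4 among Danuta, Bogdan, Agnieszka, Radoslaw.
Danuta is living and takes 1/4.
Bogdan is living and takes 1/4.
Agnieszka predeceased; the 1/4 allotted to Agnieszka's branch passes to Agnieszka's issue by representation.
Kazimierz is the sole taker at this level and receives the full 1/4.
Radoslaw is living and takes 1/4.

Bogdan 1/4; Danuta 1/4; Kazimierz 1/4; Radoslaw 1/4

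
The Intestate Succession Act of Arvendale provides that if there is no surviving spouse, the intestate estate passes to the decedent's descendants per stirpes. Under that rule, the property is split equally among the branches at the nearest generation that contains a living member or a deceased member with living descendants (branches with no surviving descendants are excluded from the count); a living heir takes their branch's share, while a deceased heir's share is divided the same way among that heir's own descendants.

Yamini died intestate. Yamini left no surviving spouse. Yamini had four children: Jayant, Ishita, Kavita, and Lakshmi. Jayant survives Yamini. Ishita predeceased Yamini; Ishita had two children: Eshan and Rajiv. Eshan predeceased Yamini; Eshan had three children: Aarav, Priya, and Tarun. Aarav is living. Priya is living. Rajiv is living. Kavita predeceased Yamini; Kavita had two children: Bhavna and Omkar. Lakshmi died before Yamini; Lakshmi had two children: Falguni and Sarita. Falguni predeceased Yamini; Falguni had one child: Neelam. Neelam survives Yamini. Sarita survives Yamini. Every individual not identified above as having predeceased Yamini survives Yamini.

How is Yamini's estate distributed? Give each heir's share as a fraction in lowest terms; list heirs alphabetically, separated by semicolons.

There is no surviving spouse, so the entire estate passes to Yamini's descendants per stirpes.
The estate is divided into 4 equal shares of 1/4 among Jayant, Ishita, Kavita, Lakshmi.
Jayant is living and takes 1/4.
Ishita predeceased; the 1/4 allotted to Ishita's branch passes to Ishita's issue by representation.
The 1/4 is divided into 2 equal shares of 1/8 among Eshan, Rajiv.
Eshan predeceased; the 1/8 allotted to Eshan's branch passes to Eshan's issue by representation.
The 1/8 is divided into 3 equal shares of 1/24 among Aarav, Priya, Tarun.
Aarav is living and takes 1/24.
Priya is living and takes 1/24.
Tarun is living and takes 1/24.
Rajiv is living and takes 1/8.
Kavita predeceased; the 1/4 allotted to Kavita's branch passes to Kavita's issue by representation.
The 1/4 is divided into 2 equal shares of 1/8 among Bhavna, Omkar.
Bhavna is living and takes 1/8.
Omkar is living and takes 1/8.
Lakshmi predeceased; the 1/4 allotted to Lakshmi's branch passes to Lakshmi's issue by representation.
The 1/4 is divided into 2 equal shares of 1/8 among Falguni, Sarita.
Falguni predeceased; the 1/8 allotted to Falguni's branch passes to Falguni's issue by representation.
Neelam is the sole taker at this level and receives the full 1/8.
Sarita is living and takes 1/8.

Aarav 1/24; Bhavna 1/8; Jayant 1/4; Neelam 1/8; Omkar 1/8; Priya 1/24; Rajiv 1/8; Sarita 1/8; Tarun 1/24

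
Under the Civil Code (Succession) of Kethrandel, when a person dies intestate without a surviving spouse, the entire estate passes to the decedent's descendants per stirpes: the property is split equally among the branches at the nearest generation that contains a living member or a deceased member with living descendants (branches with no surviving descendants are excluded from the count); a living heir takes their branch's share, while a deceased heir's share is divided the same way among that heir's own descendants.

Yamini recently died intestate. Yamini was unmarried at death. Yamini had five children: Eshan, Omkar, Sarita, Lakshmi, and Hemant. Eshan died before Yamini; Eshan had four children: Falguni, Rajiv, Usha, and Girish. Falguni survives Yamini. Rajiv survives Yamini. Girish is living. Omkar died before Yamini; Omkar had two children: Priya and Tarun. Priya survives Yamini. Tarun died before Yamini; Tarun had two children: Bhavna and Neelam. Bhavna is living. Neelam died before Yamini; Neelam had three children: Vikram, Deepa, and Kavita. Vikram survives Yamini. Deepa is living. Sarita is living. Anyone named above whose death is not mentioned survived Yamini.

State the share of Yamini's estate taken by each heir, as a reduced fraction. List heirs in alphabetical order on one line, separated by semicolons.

Bhavna 1/20; Deepa 1/60; Falguni 1/20; Girish 1/20; Hemant 1/5; Kavita 1/60; Lakshmi 1/5; Priya 1/10; Rajiv 1/20; Sarita 1/5; Usha 1/20; Vikram 1/60

There is no surviving spouse, so the entire estate passes to Yamini's descendants per stirpes.
The estate is divided into 5 equal shares of 1/5 among Eshan, Omkar, Sarita, Lakshmi, Hemant.
Eshan predeceased; the 1/5 allotted to Eshan's branch passes to Eshan's issue by representation.
The 1/5 is divided into 4 equal shares of 1/20 among Falguni, Rajiv, Usha, Girish.
Falguni is living and takes 1/20.
Rajiv is living and takes 1/20.
Usha is living and takes 1/20.
Girish is living and takes 1/20.
Omkar predeceased; the 1/5 allotted to Omkar's branch passes to Omkar's issue by representation.
The 1/5 is divided into 2 equal shares of 1/10 among Priya, Tarun.
Priya is living and takes 1/10.
Tarun predeceased; the 1/10 allotted to Tarun's branch passes to Tarun's issue by representation.
The 1/10 is divided into 2 equal shares of 1/20 among Bhavna, Neelam.
Bhavna is living and takes 1/20.
Neelam predeceased; the 1/20 allotted to Neelam's branch passes to Neelam's issue by representation.
The 1/20 is divided into 3 equal shares of 1/60 among Vikram, Deepa, Kavita.
Vikram is living and takes 1/60.
Deepa is living and takes 1/60.
Kavita is living and takes 1/60.
Sarita is living and takes 1/5.
Lakshmi is living and takes 1/5.
Hemant is living and takes 1/5.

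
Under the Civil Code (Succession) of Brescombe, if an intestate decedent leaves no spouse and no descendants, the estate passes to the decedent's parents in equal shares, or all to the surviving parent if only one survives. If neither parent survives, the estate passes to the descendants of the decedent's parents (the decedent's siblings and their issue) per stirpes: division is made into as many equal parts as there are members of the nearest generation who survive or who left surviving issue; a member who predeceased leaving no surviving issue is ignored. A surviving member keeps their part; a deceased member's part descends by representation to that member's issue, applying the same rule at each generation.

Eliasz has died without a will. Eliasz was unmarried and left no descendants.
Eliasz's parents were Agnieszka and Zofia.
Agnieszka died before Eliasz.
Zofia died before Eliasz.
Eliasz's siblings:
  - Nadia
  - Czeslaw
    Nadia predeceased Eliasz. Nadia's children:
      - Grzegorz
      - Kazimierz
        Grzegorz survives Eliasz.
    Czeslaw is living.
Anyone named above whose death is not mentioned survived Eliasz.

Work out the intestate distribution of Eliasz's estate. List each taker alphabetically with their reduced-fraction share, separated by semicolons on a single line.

Neither parent survives and there are no descendants, so the estate passes to Eliasz's siblings and their issue per stirpes.
The estate is divided into 2 equal shares of 1/2 among Nadia, Czeslaw.
Nadia predeceased; the 1/2 allotted to Nadia's branch passes to Nadia's issue by representation.
The 1/2 is divided into 2 equal shares of 1/4 among Grzegorz, Kazimierz.
Grzegorz is living and takes 1/4.
Kazimierz is living and takes 1/4.
Czeslaw is living and takes 1/2.

Czeslaw 1/2; Grzegorz 1/4; Kazimierz 1/4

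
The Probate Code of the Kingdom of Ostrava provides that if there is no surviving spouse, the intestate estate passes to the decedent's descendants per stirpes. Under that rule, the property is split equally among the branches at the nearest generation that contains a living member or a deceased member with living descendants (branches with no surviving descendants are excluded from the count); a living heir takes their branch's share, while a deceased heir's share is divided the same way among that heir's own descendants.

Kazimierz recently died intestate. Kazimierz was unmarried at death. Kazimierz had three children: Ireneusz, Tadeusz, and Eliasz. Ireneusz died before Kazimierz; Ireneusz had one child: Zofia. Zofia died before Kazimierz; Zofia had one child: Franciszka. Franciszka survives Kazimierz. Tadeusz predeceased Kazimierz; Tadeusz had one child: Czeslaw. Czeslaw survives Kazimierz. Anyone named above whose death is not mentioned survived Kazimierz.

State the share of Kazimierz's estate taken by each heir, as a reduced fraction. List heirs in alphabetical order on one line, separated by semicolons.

There is no surviving spouse, so the entire estate passes to Kazimierz's descendants per stirpes.
The estate is divided into 3 equal shares of 1/3 among Ireneusz, Tadeusz, Eliasz.
Ireneusz predeceased; the 1/3 allotted to Ireneusz's branch passes to Ireneusz's issue by representation.
Zofia's line is the sole branch at this level, so the full 1/3 passes to Zofia's issue by representation.
Franciszka is the sole taker at this level and receives the full 1/3.
Tadeusz predeceased; the 1/3 allotted to Tadeusz's branch passes to Tadeusz's issue by representation.
Czeslaw is the sole taker at this level and receives the full 1/3.
Eliasz is living and takes 1/3.

Czeslaw 1/3; Eliasz 1/3; Franciszka 1/3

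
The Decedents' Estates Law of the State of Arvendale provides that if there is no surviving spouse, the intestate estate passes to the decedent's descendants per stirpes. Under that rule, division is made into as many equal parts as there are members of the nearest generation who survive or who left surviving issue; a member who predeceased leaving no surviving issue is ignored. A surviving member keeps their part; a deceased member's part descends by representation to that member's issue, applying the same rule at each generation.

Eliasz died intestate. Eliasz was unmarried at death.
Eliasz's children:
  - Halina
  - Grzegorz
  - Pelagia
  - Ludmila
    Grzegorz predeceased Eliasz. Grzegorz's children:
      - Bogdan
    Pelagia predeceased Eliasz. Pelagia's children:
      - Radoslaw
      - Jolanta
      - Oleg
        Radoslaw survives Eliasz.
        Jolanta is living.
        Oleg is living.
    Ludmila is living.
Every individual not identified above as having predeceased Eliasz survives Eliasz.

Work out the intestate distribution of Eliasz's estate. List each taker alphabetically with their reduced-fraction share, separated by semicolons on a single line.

There is no surviving spouse, so the entire estate passes to Eliasz's descendants per stirpes.
The estate is divided into 4 equal shares of 1/4 among Halina, Grzegorz, Pelagia, Ludmila.
Halina is living and takes 1/4.
Grzegorz predeceased; the 1/4 allotted to Grzegorz's branch passes to Grzegorz's issue by representation.
Bogdan is the sole taker at this level and receives the full 1/4.
Pelagia predeceased; the 1/4 allotted to Pelagia's branch passes to Pelagia's issue by representation.
The 1/4 is divided into 3 equal shares of 1/12 among Radoslaw, Jolanta, Oleg.
Radoslaw is living and takes 1/12.
Jolanta is living and takes 1/12.
Oleg is living and takes 1/12.
Ludmila is living and takes 1/4.

Bogdan 1/4; Halina 1/4; Jolanta 1/12; Ludmila 1/4; Oleg 1/12; Radoslaw 1/12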